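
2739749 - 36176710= - 33436961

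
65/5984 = 65/5984 = 0.01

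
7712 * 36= 277632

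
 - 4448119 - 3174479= - 7622598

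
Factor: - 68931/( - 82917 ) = 69/83 = 3^1*23^1*83^( - 1) 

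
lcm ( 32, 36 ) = 288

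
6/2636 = 3/1318  =  0.00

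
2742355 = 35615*77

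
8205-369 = 7836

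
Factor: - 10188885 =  - 3^1*5^1*7^1 * 23^1*4219^1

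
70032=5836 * 12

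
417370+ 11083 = 428453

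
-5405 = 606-6011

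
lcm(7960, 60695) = 485560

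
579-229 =350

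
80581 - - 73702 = 154283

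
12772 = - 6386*( - 2 ) 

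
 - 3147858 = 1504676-4652534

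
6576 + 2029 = 8605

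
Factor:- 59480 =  - 2^3* 5^1*1487^1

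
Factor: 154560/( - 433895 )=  - 2^6*3^1 *7^ ( - 2 )*11^( - 1) = - 192/539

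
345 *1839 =634455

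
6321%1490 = 361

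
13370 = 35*382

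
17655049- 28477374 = -10822325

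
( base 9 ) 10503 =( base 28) 8OP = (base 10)6969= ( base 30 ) 7M9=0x1b39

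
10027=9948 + 79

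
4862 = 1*4862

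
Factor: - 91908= - 2^2*3^3 * 23^1*37^1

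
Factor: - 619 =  - 619^1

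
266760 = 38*7020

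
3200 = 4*800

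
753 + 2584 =3337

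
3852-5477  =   - 1625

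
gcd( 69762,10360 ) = 14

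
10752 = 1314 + 9438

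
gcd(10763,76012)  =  1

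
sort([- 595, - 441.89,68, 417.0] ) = [ - 595, - 441.89, 68,417.0]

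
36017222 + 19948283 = 55965505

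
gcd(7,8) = 1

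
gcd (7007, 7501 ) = 13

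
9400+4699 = 14099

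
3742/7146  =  1871/3573 = 0.52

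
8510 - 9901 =-1391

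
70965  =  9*7885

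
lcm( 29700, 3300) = 29700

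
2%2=0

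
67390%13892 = 11822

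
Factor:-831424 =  - 2^6*11^1*1181^1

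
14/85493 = 14/85493 = 0.00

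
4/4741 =4/4741 = 0.00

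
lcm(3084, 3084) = 3084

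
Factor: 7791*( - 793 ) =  - 6178263 = - 3^1*7^2*13^1*53^1 * 61^1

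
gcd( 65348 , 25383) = 1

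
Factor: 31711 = 19^1*1669^1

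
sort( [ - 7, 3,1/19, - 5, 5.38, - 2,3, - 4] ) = [ - 7, - 5,  -  4,  -  2,  1/19, 3, 3, 5.38 ]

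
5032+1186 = 6218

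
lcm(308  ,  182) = 4004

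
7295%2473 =2349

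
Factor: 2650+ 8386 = 11036 = 2^2 * 31^1*89^1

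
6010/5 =1202  =  1202.00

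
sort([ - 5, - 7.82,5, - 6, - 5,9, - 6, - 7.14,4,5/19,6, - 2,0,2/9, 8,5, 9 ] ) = [ - 7.82  ,-7.14, - 6, - 6, - 5, - 5,-2,0,2/9,5/19, 4, 5, 5, 6, 8,9,9]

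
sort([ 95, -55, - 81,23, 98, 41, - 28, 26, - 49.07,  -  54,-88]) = [ - 88, - 81, - 55,-54,- 49.07, - 28 , 23, 26, 41 , 95,98 ] 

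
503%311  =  192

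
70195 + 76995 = 147190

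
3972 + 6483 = 10455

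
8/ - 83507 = -8/83507 =- 0.00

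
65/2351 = 65/2351=0.03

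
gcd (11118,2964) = 6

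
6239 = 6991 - 752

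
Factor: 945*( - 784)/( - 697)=740880/697 = 2^4*3^3*5^1*7^3*17^( - 1)*41^( - 1 )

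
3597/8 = 449 + 5/8 = 449.62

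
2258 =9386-7128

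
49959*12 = 599508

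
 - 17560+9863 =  -7697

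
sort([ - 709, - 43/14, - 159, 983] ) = [ - 709, - 159,  -  43/14 , 983 ] 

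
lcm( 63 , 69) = 1449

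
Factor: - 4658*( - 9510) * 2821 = 2^2*3^1 * 5^1*7^1*13^1*17^1*31^1 * 137^1 * 317^1 = 124963473180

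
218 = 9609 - 9391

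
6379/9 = 6379/9 = 708.78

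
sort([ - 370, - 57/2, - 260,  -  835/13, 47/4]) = [ - 370 ,  -  260, - 835/13, - 57/2, 47/4 ] 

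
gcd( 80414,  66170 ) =2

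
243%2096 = 243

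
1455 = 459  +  996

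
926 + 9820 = 10746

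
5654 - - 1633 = 7287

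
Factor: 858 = 2^1*3^1*11^1*13^1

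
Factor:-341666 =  - 2^1*13^1*17^1*773^1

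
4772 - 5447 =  - 675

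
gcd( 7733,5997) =1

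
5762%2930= 2832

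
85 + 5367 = 5452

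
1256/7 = 1256/7 =179.43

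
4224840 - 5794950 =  - 1570110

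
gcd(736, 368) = 368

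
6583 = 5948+635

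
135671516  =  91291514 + 44380002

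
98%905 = 98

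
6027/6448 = 6027/6448 = 0.93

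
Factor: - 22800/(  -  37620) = 2^2*3^(-1 ) * 5^1*11^(  -  1) = 20/33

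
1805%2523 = 1805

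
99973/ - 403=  - 249+374/403 = - 248.07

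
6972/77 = 90 + 6/11=90.55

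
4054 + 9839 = 13893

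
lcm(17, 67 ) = 1139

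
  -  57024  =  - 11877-45147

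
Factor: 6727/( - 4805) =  - 5^( - 1) * 7^1 = -7/5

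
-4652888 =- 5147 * 904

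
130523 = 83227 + 47296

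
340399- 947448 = - 607049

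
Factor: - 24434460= - 2^2*3^4*5^1 * 15083^1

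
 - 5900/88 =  - 1475/22 = - 67.05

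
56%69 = 56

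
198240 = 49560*4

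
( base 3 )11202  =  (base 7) 242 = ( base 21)62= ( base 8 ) 200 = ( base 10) 128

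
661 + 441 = 1102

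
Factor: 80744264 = 2^3*10093033^1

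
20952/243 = 776/9 = 86.22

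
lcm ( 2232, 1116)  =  2232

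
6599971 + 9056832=15656803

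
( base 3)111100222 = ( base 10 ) 9746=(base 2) 10011000010010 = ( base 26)EAM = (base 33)8vb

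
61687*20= 1233740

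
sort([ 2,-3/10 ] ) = [  -  3/10,2 ] 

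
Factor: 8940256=2^5*13^1*21491^1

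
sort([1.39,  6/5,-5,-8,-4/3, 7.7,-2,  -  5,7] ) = [ - 8 ,-5,-5, - 2,  -  4/3,6/5,  1.39, 7,7.7 ]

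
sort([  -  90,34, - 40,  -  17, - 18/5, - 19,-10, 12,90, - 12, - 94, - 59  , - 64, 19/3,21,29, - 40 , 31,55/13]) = [-94, - 90, - 64, - 59, - 40,-40, - 19, - 17,-12, - 10, - 18/5, 55/13,  19/3,12,21, 29,31,34, 90 ] 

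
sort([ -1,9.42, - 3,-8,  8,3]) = [-8, - 3,-1,3, 8, 9.42]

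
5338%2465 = 408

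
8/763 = 8/763 = 0.01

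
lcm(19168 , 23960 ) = 95840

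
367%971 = 367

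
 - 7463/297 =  - 7463/297 = - 25.13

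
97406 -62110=35296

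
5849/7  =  835 + 4/7 = 835.57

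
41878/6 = 20939/3 = 6979.67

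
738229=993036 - 254807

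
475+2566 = 3041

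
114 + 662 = 776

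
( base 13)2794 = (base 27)7m1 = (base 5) 140243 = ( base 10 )5698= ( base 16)1642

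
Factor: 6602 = 2^1*3301^1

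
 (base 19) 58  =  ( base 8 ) 147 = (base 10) 103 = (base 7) 205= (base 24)47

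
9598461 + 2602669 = 12201130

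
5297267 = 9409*563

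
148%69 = 10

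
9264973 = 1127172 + 8137801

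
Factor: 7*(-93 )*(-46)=29946 = 2^1 *3^1*7^1 * 23^1*31^1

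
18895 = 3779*5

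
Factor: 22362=2^1*3^1*3727^1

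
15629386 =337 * 46378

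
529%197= 135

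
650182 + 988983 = 1639165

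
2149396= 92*23363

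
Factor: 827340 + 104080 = 2^2*5^1*7^1 * 6653^1=931420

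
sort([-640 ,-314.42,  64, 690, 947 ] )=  [  -  640, - 314.42, 64,690,947 ]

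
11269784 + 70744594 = 82014378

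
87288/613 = 87288/613 = 142.39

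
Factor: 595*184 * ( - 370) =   -  40507600  =  - 2^4*5^2*7^1*17^1 * 23^1*37^1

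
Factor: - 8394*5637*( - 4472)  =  2^4*3^2*13^1*43^1*1399^1*1879^1 = 211601525616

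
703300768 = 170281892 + 533018876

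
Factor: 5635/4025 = 5^(-1)*7^1 = 7/5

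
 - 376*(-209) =78584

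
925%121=78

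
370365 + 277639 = 648004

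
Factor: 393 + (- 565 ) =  - 2^2*43^1= -172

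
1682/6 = 841/3 = 280.33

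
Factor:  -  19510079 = -19510079^1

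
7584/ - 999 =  -2528/333  =  - 7.59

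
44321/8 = 44321/8 = 5540.12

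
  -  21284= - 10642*2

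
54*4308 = 232632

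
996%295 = 111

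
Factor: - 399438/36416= -351/32 = - 2^( - 5 )*3^3*13^1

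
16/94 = 8/47= 0.17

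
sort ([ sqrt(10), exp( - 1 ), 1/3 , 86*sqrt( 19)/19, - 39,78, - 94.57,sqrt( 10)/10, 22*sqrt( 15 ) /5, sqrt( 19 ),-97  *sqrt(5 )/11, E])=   [ - 94.57,-39, - 97*sqrt ( 5)/11, sqrt( 10 ) /10,  1/3, exp(-1 ), E, sqrt (10 ),sqrt(19), 22*sqrt(15)/5,86*sqrt(19)/19,  78]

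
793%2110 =793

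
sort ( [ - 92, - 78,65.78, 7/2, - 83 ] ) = [-92,-83, - 78,7/2, 65.78 ] 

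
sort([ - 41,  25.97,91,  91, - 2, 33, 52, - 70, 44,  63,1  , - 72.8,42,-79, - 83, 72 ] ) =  [ - 83, - 79, - 72.8,  -  70,-41, - 2,  1, 25.97,33,  42,  44, 52 , 63,72,  91,91]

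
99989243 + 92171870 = 192161113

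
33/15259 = 33/15259= 0.00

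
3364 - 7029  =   - 3665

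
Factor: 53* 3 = 159 = 3^1*53^1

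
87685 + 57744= 145429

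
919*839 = 771041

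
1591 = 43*37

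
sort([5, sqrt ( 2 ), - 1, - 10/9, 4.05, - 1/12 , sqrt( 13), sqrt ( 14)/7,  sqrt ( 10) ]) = [ - 10/9, - 1, - 1/12, sqrt (14) /7, sqrt( 2 ), sqrt ( 10), sqrt( 13), 4.05, 5]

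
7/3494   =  7/3494 =0.00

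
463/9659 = 463/9659 =0.05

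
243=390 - 147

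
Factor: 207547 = 207547^1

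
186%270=186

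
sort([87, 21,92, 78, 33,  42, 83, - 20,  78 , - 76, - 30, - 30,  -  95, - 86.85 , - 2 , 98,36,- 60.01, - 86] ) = [ - 95, - 86.85, - 86,-76, - 60.01, - 30 , - 30 , - 20, - 2,21,  33, 36, 42,78,78,83, 87,92,98]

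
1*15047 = 15047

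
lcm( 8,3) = 24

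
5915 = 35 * 169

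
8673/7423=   1 + 1250/7423= 1.17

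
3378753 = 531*6363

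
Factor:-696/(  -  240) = 29/10 =2^ ( - 1 )*5^( - 1) * 29^1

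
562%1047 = 562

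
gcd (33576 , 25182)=8394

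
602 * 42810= 25771620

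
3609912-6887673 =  - 3277761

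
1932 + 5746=7678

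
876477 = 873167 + 3310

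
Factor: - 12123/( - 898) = 27/2 = 2^ ( - 1)*3^3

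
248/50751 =248/50751 = 0.00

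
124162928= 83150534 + 41012394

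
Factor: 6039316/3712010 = 2^1*5^( - 1)*281^( - 1)*293^1 * 1321^(  -  1) * 5153^1 = 3019658/1856005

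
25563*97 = 2479611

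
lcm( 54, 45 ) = 270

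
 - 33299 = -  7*4757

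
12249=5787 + 6462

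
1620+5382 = 7002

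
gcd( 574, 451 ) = 41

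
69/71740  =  69/71740  =  0.00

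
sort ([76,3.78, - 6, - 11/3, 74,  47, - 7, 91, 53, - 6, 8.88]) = [ - 7 , - 6,- 6, - 11/3,3.78,8.88,47,53,74, 76,91]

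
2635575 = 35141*75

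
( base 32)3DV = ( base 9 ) 4740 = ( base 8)6677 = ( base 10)3519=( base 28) 4dj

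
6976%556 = 304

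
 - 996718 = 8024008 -9020726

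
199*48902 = 9731498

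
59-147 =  - 88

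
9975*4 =39900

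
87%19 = 11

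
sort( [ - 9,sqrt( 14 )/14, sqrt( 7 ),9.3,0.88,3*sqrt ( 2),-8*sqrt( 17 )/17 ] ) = [ - 9,-8*sqrt(17)/17,sqrt( 14 ) /14, 0.88 , sqrt(7),  3*sqrt ( 2 ) , 9.3] 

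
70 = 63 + 7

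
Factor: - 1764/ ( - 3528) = 2^(-1)=1/2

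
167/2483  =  167/2483=0.07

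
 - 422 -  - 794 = 372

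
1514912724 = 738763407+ 776149317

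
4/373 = 4/373 = 0.01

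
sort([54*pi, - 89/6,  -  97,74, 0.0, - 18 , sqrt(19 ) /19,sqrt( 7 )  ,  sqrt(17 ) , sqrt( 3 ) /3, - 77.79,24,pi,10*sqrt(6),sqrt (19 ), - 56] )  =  [ - 97, - 77.79,- 56, - 18, - 89/6, 0.0,sqrt (19)/19,sqrt(3)/3,sqrt( 7), pi, sqrt (17),sqrt( 19),24,10*sqrt( 6 ),74,54*pi ] 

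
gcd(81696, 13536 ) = 96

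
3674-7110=-3436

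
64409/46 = 1400 + 9/46=1400.20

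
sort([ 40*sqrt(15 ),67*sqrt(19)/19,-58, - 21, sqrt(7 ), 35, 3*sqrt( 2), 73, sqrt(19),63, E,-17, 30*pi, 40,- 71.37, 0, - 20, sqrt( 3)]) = [ - 71.37, - 58, - 21, -20, - 17, 0, sqrt( 3), sqrt(7 ),E, 3 * sqrt( 2),sqrt(19),67  *  sqrt(19 ) /19,35,40, 63, 73, 30*pi , 40*sqrt( 15 )]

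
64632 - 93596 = - 28964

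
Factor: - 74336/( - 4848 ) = 2^1 * 3^( - 1 )*23^1 = 46/3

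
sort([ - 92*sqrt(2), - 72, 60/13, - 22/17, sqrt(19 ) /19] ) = [ -92*sqrt(2 ),  -  72,  -  22/17, sqrt(19 ) /19, 60/13 ]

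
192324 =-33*(  -  5828)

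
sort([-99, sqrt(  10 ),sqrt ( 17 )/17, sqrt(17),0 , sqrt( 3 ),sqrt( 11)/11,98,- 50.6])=[- 99, - 50.6,0,sqrt( 17 )/17,sqrt( 11 )/11,sqrt (3),  sqrt(10 ),  sqrt( 17),98 ]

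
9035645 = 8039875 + 995770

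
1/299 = 1/299 = 0.00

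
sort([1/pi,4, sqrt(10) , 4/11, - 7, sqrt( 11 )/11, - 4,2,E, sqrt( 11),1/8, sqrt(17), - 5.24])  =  [ -7, - 5.24, - 4,1/8,sqrt( 11)/11,1/pi , 4/11, 2,E, sqrt( 10),sqrt(11 ),4,sqrt( 17)]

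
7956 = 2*3978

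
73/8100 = 73/8100 =0.01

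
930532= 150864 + 779668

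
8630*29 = 250270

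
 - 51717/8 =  - 51717/8 = - 6464.62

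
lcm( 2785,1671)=8355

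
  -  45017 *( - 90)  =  4051530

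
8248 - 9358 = -1110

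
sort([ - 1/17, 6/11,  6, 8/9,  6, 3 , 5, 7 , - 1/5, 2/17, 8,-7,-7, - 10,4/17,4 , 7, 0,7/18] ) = [ - 10,-7, - 7,-1/5, - 1/17, 0,2/17,4/17, 7/18, 6/11, 8/9,3, 4,5, 6, 6, 7, 7,8 ] 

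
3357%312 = 237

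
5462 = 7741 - 2279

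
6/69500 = 3/34750 = 0.00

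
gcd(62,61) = 1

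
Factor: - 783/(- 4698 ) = 1/6 = 2^( - 1 )*3^(  -  1)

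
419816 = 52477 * 8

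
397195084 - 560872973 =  - 163677889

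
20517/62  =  330 + 57/62=330.92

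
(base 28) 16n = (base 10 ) 975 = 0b1111001111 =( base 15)450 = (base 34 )sn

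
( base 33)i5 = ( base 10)599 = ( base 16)257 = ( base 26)N1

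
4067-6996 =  - 2929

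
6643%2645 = 1353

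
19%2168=19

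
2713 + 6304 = 9017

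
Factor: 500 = 2^2*5^3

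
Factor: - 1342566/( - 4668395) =2^1*3^2*5^( - 1)*19^ ( - 1)*157^( - 1)*313^(-1 ) * 74587^1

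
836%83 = 6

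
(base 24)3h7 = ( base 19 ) 5hf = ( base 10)2143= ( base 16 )85f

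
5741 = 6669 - 928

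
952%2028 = 952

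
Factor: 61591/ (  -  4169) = - 11^ ( - 1)*17^1*379^(-1)*3623^1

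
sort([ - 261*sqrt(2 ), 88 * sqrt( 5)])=[ - 261*  sqrt( 2 ), 88*sqrt( 5 ) ] 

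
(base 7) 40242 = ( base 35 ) 7X2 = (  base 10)9732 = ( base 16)2604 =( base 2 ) 10011000000100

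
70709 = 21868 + 48841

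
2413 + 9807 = 12220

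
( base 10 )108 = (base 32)3C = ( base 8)154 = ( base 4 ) 1230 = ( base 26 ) 44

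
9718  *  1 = 9718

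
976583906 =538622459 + 437961447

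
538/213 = 2 + 112/213=2.53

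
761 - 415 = 346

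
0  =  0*2579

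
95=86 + 9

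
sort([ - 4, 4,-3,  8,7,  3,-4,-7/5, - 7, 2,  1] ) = [ - 7, - 4, - 4,  -  3,  -  7/5, 1 , 2, 3  ,  4,7,8]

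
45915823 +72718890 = 118634713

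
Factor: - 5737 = -5737^1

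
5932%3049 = 2883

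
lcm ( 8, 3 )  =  24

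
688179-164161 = 524018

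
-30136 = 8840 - 38976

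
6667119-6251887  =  415232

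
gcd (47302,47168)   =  134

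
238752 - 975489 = - 736737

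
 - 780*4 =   -  3120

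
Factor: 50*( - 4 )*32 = -6400 = -2^8*5^2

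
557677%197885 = 161907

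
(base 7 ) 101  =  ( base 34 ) 1g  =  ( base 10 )50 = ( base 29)1L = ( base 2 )110010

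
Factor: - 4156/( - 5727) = 2^2* 3^( - 1)* 23^(  -  1 )*  83^ ( - 1)*1039^1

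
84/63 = 1 + 1/3  =  1.33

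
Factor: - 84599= - 31^1*2729^1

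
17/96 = 17/96 =0.18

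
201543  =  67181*3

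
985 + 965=1950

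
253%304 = 253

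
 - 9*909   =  -8181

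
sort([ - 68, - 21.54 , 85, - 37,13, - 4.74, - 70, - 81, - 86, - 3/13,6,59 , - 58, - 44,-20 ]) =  [-86, - 81,  -  70, - 68,  -  58, - 44, - 37, - 21.54,- 20, - 4.74,-3/13, 6, 13 , 59,85] 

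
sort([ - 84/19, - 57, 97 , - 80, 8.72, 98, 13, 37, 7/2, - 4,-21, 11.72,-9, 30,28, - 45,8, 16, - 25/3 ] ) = [ - 80, -57,-45 , - 21,-9, - 25/3, - 84/19, - 4, 7/2,8 , 8.72,11.72, 13, 16, 28, 30, 37, 97, 98]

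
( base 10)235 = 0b11101011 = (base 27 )8J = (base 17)de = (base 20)BF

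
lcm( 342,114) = 342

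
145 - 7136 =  - 6991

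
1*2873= 2873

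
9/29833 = 9/29833 = 0.00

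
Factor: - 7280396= - 2^2*1301^1*1399^1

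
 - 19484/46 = -424 + 10/23 = - 423.57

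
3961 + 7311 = 11272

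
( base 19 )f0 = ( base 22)CL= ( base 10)285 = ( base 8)435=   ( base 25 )BA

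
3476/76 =869/19 = 45.74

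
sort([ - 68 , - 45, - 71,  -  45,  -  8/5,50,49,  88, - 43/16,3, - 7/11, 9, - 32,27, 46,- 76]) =[  -  76  ,  -  71, - 68, - 45,  -  45, - 32,  -  43/16, - 8/5, - 7/11,3,9, 27, 46 , 49, 50,  88]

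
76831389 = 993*77373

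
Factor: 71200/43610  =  2^4*5^1 * 7^( - 2) = 80/49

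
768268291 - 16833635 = 751434656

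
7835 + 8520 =16355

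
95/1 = 95  =  95.00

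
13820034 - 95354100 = -81534066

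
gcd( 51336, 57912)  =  24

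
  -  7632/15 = -2544/5 = -508.80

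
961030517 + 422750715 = 1383781232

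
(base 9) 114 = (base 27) 3d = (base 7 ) 163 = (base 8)136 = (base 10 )94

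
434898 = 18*24161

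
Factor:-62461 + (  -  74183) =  - 136644=- 2^2*3^1*59^1 * 193^1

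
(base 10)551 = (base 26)L5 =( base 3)202102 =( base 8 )1047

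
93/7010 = 93/7010 = 0.01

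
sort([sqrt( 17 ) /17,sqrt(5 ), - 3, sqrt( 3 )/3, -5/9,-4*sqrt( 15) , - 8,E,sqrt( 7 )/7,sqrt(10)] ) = [  -  4*sqrt( 15), - 8, - 3,- 5/9 , sqrt( 17 )/17, sqrt ( 7)/7, sqrt (3)/3,sqrt( 5),E,sqrt(10)]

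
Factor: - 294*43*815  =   - 10303230 = - 2^1 *3^1*5^1*7^2*43^1*163^1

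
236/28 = 8 + 3/7 = 8.43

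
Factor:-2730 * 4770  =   - 13022100 = -2^2*3^3*5^2*7^1*13^1*53^1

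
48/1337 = 48/1337 = 0.04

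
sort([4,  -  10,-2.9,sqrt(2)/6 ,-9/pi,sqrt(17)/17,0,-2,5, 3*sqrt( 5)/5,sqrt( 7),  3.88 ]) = [-10, - 2.9, - 9/pi, - 2,0,sqrt( 2)/6, sqrt( 17 )/17,3 * sqrt(5)/5,sqrt (7),3.88,4,5]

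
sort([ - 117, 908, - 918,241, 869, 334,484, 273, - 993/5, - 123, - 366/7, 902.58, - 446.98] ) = [-918, - 446.98, - 993/5, - 123, - 117, - 366/7,241, 273,334, 484 , 869, 902.58, 908 ] 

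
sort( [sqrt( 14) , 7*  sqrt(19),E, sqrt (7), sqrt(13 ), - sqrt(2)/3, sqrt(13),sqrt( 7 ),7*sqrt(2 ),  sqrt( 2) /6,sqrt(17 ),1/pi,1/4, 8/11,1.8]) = [ - sqrt(2 )/3, sqrt( 2 )/6,1/4, 1/pi,8/11,1.8, sqrt(7 ), sqrt( 7 ),E, sqrt(13), sqrt ( 13 ),sqrt(  14),sqrt( 17), 7 * sqrt(2 ),7 * sqrt(19) ] 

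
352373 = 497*709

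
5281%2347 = 587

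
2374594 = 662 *3587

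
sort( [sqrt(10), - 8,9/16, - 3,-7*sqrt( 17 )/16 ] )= [ - 8,-3, - 7*sqrt (17 )/16 , 9/16,sqrt ( 10)] 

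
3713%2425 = 1288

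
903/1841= 129/263 = 0.49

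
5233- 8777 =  - 3544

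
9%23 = 9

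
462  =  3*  154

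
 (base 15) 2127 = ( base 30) 7NM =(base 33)6eg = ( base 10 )7012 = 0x1B64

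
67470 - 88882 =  - 21412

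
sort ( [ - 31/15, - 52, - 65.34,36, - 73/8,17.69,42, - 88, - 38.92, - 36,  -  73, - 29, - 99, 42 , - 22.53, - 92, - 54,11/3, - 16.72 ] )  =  [-99,  -  92,  -  88,  -  73, - 65.34,-54,  -  52 ,-38.92, - 36, - 29,-22.53,  -  16.72, - 73/8, - 31/15,11/3,17.69,36,42,42 ] 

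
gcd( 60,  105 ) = 15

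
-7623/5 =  - 1525+2/5 = - 1524.60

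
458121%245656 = 212465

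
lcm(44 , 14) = 308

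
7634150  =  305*25030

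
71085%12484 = 8665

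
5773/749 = 7 + 530/749=   7.71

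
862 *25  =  21550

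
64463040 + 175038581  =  239501621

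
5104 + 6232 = 11336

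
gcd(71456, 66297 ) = 77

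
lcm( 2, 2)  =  2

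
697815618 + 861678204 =1559493822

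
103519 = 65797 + 37722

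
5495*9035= 49647325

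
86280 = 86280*1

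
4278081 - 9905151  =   - 5627070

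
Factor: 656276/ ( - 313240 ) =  - 2^(-1)*5^( - 1)*41^ (-1)*859^1 = - 859/410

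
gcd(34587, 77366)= 1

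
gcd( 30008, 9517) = 31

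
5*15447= 77235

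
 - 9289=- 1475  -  7814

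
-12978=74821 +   -  87799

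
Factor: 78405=3^1 *5^1 * 5227^1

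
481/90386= 481/90386 = 0.01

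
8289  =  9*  921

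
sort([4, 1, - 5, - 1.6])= [ - 5, - 1.6, 1,4] 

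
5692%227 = 17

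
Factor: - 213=- 3^1*71^1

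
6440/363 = 6440/363 = 17.74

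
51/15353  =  51/15353=0.00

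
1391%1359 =32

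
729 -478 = 251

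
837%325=187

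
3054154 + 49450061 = 52504215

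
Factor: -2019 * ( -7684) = 2^2 * 3^1*17^1 * 113^1*673^1 = 15513996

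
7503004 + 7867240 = 15370244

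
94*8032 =755008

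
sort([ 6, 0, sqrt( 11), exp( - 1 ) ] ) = [0,  exp( - 1),sqrt( 11), 6 ] 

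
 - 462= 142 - 604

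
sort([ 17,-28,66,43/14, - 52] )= [ - 52,- 28,43/14,  17, 66] 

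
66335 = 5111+61224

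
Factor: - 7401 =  - 3^1*2467^1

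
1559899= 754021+805878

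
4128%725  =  503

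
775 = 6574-5799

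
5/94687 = 5/94687 =0.00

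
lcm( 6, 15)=30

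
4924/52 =94 + 9/13 = 94.69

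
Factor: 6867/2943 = 7/3 = 3^( - 1)*7^1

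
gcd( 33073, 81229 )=1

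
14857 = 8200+6657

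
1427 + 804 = 2231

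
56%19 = 18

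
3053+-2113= 940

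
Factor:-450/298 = - 225/149 = - 3^2*5^2*149^( - 1)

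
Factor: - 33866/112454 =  -287/953 = - 7^1*41^1*953^( - 1) 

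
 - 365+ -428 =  - 793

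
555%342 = 213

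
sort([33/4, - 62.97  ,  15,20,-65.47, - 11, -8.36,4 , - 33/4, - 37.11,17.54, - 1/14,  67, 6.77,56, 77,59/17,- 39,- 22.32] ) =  [ - 65.47, - 62.97, - 39, - 37.11,-22.32, - 11,  -  8.36, - 33/4 ,-1/14,59/17, 4, 6.77,33/4, 15, 17.54,20,56, 67,77 ]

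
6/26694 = 1/4449 = 0.00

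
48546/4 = 12136 + 1/2 = 12136.50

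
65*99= 6435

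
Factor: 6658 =2^1 * 3329^1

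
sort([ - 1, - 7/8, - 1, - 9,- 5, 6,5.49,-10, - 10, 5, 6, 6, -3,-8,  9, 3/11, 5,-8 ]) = [ - 10, - 10, - 9, - 8,-8,- 5, - 3, -1,-1, - 7/8,3/11,  5,5, 5.49, 6, 6, 6,9] 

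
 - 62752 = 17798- 80550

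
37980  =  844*45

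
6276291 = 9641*651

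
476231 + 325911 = 802142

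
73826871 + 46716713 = 120543584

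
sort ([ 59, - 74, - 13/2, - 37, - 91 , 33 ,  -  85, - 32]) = [ - 91 , - 85,-74, - 37, - 32, - 13/2,  33, 59]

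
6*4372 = 26232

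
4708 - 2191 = 2517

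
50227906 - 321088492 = -270860586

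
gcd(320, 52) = 4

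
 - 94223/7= - 13461 +4/7 = -  13460.43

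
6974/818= 3487/409  =  8.53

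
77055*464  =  35753520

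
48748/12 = 4062+1/3 = 4062.33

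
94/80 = 1 + 7/40 = 1.18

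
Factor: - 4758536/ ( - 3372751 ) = 2^3* 61^( - 1 ) * 179^1*3323^1*55291^( - 1 )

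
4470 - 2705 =1765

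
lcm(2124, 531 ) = 2124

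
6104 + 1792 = 7896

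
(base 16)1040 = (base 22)8D2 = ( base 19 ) B9I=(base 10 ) 4160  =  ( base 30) 4IK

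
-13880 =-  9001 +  - 4879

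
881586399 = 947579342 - 65992943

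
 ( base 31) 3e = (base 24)4b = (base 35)32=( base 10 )107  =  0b1101011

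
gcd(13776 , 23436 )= 84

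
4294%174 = 118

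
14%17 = 14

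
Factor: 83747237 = 7^1*11963891^1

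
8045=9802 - 1757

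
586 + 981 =1567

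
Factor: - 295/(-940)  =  59/188  =  2^(-2 )*47^( - 1)*59^1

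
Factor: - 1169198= - 2^1*584599^1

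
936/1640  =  117/205 = 0.57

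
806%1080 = 806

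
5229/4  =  1307  +  1/4=1307.25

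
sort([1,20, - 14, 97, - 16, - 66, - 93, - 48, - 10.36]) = [  -  93,  -  66, - 48, - 16 ,  -  14 , - 10.36,1, 20 , 97 ]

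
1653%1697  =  1653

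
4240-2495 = 1745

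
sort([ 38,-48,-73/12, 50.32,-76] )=[ - 76, - 48, - 73/12, 38,50.32 ]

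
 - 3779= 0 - 3779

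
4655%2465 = 2190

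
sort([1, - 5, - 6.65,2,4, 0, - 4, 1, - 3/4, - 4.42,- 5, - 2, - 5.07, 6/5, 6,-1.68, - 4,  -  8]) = [ - 8,-6.65, - 5.07, - 5, - 5, - 4.42, - 4, - 4, - 2, - 1.68, - 3/4, 0,1, 1,6/5, 2, 4, 6 ]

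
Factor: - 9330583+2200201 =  - 2^1 * 3^1*7^2*79^1*307^1  =  - 7130382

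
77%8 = 5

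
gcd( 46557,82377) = 9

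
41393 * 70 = 2897510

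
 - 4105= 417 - 4522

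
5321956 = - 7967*( - 668 )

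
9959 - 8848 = 1111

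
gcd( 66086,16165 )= 1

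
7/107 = 7/107 = 0.07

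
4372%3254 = 1118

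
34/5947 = 34/5947 = 0.01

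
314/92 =3+19/46 = 3.41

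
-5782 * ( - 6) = 34692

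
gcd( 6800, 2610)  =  10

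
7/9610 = 7/9610 = 0.00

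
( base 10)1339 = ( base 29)1H5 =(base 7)3622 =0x53B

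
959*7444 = 7138796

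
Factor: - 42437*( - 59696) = 2^4*7^1 * 13^1*41^1*42437^1 = 2533319152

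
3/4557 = 1/1519= 0.00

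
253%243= 10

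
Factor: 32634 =2^1 * 3^2*7^2*37^1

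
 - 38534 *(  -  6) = 231204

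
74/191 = 74/191= 0.39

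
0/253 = 0 = 0.00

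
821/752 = 1 + 69/752= 1.09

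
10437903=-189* ( - 55227)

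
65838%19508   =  7314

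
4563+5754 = 10317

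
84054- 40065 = 43989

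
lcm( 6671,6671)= 6671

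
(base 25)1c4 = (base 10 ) 929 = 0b1110100001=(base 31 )TU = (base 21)225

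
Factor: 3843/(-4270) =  - 9/10 =-2^ (  -  1)*3^2*5^(  -  1 ) 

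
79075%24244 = 6343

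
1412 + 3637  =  5049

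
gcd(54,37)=1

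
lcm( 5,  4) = 20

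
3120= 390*8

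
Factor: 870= 2^1*3^1*5^1*29^1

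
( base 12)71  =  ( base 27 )34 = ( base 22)3j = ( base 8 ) 125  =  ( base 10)85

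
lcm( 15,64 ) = 960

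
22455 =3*7485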